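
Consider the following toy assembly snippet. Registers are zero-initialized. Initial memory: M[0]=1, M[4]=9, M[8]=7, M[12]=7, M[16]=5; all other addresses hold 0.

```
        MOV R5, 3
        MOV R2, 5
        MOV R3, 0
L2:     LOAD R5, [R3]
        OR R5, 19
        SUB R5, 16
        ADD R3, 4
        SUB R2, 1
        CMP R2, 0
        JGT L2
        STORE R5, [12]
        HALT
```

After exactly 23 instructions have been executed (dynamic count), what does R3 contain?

12

after MOV R5, 3: R5=3
after MOV R2, 5: R2=5
after MOV R3, 0: R3=0
after LOAD R5, [R3]: R5=M[0]=1
after OR R5, 19: R5=1|19=19
after SUB R5, 16: R5=19-16=3
after ADD R3, 4: R3=0+4=4
after SUB R2, 1: R2=5-1=4
CMP R2, 0  (cmp 4,0)
JGT L2: taken
after LOAD R5, [R3]: R5=M[4]=9
after OR R5, 19: R5=9|19=27
after SUB R5, 16: R5=27-16=11
after ADD R3, 4: R3=4+4=8
after SUB R2, 1: R2=4-1=3
CMP R2, 0  (cmp 3,0)
JGT L2: taken
after LOAD R5, [R3]: R5=M[8]=7
after OR R5, 19: R5=7|19=23
after SUB R5, 16: R5=23-16=7
after ADD R3, 4: R3=8+4=12
after SUB R2, 1: R2=3-1=2
CMP R2, 0  (cmp 2,0)
After step 23: R3 = 12.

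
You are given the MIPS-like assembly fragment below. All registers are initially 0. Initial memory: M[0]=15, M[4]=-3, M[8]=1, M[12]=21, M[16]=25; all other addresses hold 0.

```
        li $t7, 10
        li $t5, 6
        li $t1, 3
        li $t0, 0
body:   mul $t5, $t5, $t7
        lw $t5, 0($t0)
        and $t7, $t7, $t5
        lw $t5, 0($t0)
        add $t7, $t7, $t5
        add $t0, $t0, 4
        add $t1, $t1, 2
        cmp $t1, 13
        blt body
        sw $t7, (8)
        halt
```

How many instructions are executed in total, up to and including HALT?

li $t7, 10 → $t7=10
li $t5, 6 → $t5=6
li $t1, 3 → $t1=3
li $t0, 0 → $t0=0
mul $t5, $t5, $t7 → $t5=6*10=60
lw $t5, 0($t0) → $t5=M[0]=15
and $t7, $t7, $t5 → $t7=10&15=10
lw $t5, 0($t0) → $t5=M[0]=15
add $t7, $t7, $t5 → $t7=10+15=25
add $t0, $t0, 4 → $t0=0+4=4
add $t1, $t1, 2 → $t1=3+2=5
cmp $t1, 13  (cmp 5,13)
blt body: taken
mul $t5, $t5, $t7 → $t5=15*25=375
lw $t5, 0($t0) → $t5=M[4]=-3
and $t7, $t7, $t5 → $t7=25&(-3)=25
lw $t5, 0($t0) → $t5=M[4]=-3
add $t7, $t7, $t5 → $t7=25+(-3)=22
add $t0, $t0, 4 → $t0=4+4=8
add $t1, $t1, 2 → $t1=5+2=7
cmp $t1, 13  (cmp 7,13)
blt body: taken
mul $t5, $t5, $t7 → $t5=(-3)*22=-66
lw $t5, 0($t0) → $t5=M[8]=1
and $t7, $t7, $t5 → $t7=22&1=0
lw $t5, 0($t0) → $t5=M[8]=1
add $t7, $t7, $t5 → $t7=0+1=1
add $t0, $t0, 4 → $t0=8+4=12
add $t1, $t1, 2 → $t1=7+2=9
cmp $t1, 13  (cmp 9,13)
blt body: taken
mul $t5, $t5, $t7 → $t5=1*1=1
lw $t5, 0($t0) → $t5=M[12]=21
and $t7, $t7, $t5 → $t7=1&21=1
lw $t5, 0($t0) → $t5=M[12]=21
add $t7, $t7, $t5 → $t7=1+21=22
add $t0, $t0, 4 → $t0=12+4=16
add $t1, $t1, 2 → $t1=9+2=11
cmp $t1, 13  (cmp 11,13)
blt body: taken
mul $t5, $t5, $t7 → $t5=21*22=462
lw $t5, 0($t0) → $t5=M[16]=25
and $t7, $t7, $t5 → $t7=22&25=16
lw $t5, 0($t0) → $t5=M[16]=25
add $t7, $t7, $t5 → $t7=16+25=41
add $t0, $t0, 4 → $t0=16+4=20
add $t1, $t1, 2 → $t1=11+2=13
cmp $t1, 13  (cmp 13,13)
blt body: not taken
sw $t7, (8) → M[8]=41
halt.
Total executed instructions: 51.

51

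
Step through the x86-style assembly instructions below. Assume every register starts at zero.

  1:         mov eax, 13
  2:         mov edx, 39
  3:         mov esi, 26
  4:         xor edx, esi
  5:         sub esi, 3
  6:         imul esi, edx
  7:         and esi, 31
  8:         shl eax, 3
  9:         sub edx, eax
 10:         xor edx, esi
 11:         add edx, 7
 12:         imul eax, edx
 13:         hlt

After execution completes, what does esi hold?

mov eax, 13 → eax=13
mov edx, 39 → edx=39
mov esi, 26 → esi=26
xor edx, esi → edx=39^26=61
sub esi, 3 → esi=26-3=23
imul esi, edx → esi=23*61=1403
and esi, 31 → esi=1403&31=27
shl eax, 3 → eax=13<<3=104
sub edx, eax → edx=61-104=-43
xor edx, esi → edx=(-43)^27=-50
add edx, 7 → edx=(-50)+7=-43
imul eax, edx → eax=104*(-43)=-4472
halt.

27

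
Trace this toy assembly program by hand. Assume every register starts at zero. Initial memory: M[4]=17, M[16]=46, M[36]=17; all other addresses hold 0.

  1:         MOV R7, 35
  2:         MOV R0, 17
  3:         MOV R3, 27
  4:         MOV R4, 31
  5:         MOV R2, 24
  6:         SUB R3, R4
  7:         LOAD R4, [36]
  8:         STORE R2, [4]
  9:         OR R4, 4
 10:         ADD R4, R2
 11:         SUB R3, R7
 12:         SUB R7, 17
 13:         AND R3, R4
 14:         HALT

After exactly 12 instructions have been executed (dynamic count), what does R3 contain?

-39

after MOV R7, 35: R7=35
after MOV R0, 17: R0=17
after MOV R3, 27: R3=27
after MOV R4, 31: R4=31
after MOV R2, 24: R2=24
after SUB R3, R4: R3=27-31=-4
after LOAD R4, [36]: R4=M[36]=17
STORE R2, [4] → M[4]=24
after OR R4, 4: R4=17|4=21
after ADD R4, R2: R4=21+24=45
after SUB R3, R7: R3=(-4)-35=-39
after SUB R7, 17: R7=35-17=18
After step 12: R3 = -39.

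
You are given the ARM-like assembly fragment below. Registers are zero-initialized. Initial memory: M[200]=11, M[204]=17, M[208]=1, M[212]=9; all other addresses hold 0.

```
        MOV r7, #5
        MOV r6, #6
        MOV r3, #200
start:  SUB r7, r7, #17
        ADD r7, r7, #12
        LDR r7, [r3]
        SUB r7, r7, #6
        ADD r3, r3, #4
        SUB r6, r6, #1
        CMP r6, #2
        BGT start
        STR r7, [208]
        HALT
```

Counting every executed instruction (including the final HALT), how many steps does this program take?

r7=5
r6=6
r3=200
r7=5-17=-12
r7=(-12)+12=0
r7=M[200]=11
r7=11-6=5
r3=200+4=204
r6=6-1=5
CMP r6, #2  (cmp 5,2)
BGT start: taken
r7=5-17=-12
r7=(-12)+12=0
r7=M[204]=17
r7=17-6=11
r3=204+4=208
r6=5-1=4
CMP r6, #2  (cmp 4,2)
BGT start: taken
r7=11-17=-6
r7=(-6)+12=6
r7=M[208]=1
r7=1-6=-5
r3=208+4=212
r6=4-1=3
CMP r6, #2  (cmp 3,2)
BGT start: taken
r7=(-5)-17=-22
r7=(-22)+12=-10
r7=M[212]=9
r7=9-6=3
r3=212+4=216
r6=3-1=2
CMP r6, #2  (cmp 2,2)
BGT start: not taken
STR r7, [208] → M[208]=3
halt.
Total executed instructions: 37.

37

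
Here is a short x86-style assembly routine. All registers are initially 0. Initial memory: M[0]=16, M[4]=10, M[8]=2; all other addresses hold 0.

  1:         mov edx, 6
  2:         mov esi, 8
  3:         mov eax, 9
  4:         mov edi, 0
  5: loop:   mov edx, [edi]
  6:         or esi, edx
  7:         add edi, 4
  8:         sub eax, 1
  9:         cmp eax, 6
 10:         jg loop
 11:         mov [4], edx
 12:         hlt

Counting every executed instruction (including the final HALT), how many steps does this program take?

24

mov edx, 6 → edx=6
mov esi, 8 → esi=8
mov eax, 9 → eax=9
mov edi, 0 → edi=0
mov edx, [edi] → edx=M[0]=16
or esi, edx → esi=8|16=24
add edi, 4 → edi=0+4=4
sub eax, 1 → eax=9-1=8
cmp eax, 6  (cmp 8,6)
jg loop: taken
mov edx, [edi] → edx=M[4]=10
or esi, edx → esi=24|10=26
add edi, 4 → edi=4+4=8
sub eax, 1 → eax=8-1=7
cmp eax, 6  (cmp 7,6)
jg loop: taken
mov edx, [edi] → edx=M[8]=2
or esi, edx → esi=26|2=26
add edi, 4 → edi=8+4=12
sub eax, 1 → eax=7-1=6
cmp eax, 6  (cmp 6,6)
jg loop: not taken
mov [4], edx → M[4]=2
halt.
Total executed instructions: 24.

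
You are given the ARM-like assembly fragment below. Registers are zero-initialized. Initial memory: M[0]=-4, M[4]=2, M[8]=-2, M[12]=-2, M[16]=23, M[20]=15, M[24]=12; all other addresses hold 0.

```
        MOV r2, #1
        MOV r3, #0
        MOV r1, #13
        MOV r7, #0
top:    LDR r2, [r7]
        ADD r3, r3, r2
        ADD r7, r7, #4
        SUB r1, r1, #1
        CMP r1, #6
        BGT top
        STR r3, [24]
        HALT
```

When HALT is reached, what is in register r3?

44

after MOV r2, #1: r2=1
after MOV r3, #0: r3=0
after MOV r1, #13: r1=13
after MOV r7, #0: r7=0
after LDR r2, [r7]: r2=M[0]=-4
after ADD r3, r3, r2: r3=0+(-4)=-4
after ADD r7, r7, #4: r7=0+4=4
after SUB r1, r1, #1: r1=13-1=12
CMP r1, #6  (cmp 12,6)
BGT top: taken
after LDR r2, [r7]: r2=M[4]=2
after ADD r3, r3, r2: r3=(-4)+2=-2
after ADD r7, r7, #4: r7=4+4=8
after SUB r1, r1, #1: r1=12-1=11
CMP r1, #6  (cmp 11,6)
BGT top: taken
after LDR r2, [r7]: r2=M[8]=-2
after ADD r3, r3, r2: r3=(-2)+(-2)=-4
after ADD r7, r7, #4: r7=8+4=12
after SUB r1, r1, #1: r1=11-1=10
CMP r1, #6  (cmp 10,6)
BGT top: taken
after LDR r2, [r7]: r2=M[12]=-2
after ADD r3, r3, r2: r3=(-4)+(-2)=-6
after ADD r7, r7, #4: r7=12+4=16
after SUB r1, r1, #1: r1=10-1=9
CMP r1, #6  (cmp 9,6)
BGT top: taken
after LDR r2, [r7]: r2=M[16]=23
after ADD r3, r3, r2: r3=(-6)+23=17
after ADD r7, r7, #4: r7=16+4=20
after SUB r1, r1, #1: r1=9-1=8
CMP r1, #6  (cmp 8,6)
BGT top: taken
after LDR r2, [r7]: r2=M[20]=15
after ADD r3, r3, r2: r3=17+15=32
after ADD r7, r7, #4: r7=20+4=24
after SUB r1, r1, #1: r1=8-1=7
CMP r1, #6  (cmp 7,6)
BGT top: taken
after LDR r2, [r7]: r2=M[24]=12
after ADD r3, r3, r2: r3=32+12=44
after ADD r7, r7, #4: r7=24+4=28
after SUB r1, r1, #1: r1=7-1=6
CMP r1, #6  (cmp 6,6)
BGT top: not taken
STR r3, [24] → M[24]=44
halt.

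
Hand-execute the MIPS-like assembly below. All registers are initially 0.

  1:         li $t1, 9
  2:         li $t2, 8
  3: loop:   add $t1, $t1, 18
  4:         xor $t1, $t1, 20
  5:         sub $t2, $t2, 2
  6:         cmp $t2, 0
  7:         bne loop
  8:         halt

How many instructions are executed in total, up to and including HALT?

li $t1, 9 → $t1=9
li $t2, 8 → $t2=8
add $t1, $t1, 18 → $t1=9+18=27
xor $t1, $t1, 20 → $t1=27^20=15
sub $t2, $t2, 2 → $t2=8-2=6
cmp $t2, 0  (cmp 6,0)
bne loop: taken
add $t1, $t1, 18 → $t1=15+18=33
xor $t1, $t1, 20 → $t1=33^20=53
sub $t2, $t2, 2 → $t2=6-2=4
cmp $t2, 0  (cmp 4,0)
bne loop: taken
add $t1, $t1, 18 → $t1=53+18=71
xor $t1, $t1, 20 → $t1=71^20=83
sub $t2, $t2, 2 → $t2=4-2=2
cmp $t2, 0  (cmp 2,0)
bne loop: taken
add $t1, $t1, 18 → $t1=83+18=101
xor $t1, $t1, 20 → $t1=101^20=113
sub $t2, $t2, 2 → $t2=2-2=0
cmp $t2, 0  (cmp 0,0)
bne loop: not taken
halt.
Total executed instructions: 23.

23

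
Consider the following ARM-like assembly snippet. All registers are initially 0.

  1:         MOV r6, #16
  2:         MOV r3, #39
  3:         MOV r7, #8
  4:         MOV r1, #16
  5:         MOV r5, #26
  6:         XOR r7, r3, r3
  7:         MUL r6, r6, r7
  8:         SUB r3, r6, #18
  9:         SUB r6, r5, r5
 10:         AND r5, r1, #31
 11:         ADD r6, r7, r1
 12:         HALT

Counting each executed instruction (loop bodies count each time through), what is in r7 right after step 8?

0

after MOV r6, #16: r6=16
after MOV r3, #39: r3=39
after MOV r7, #8: r7=8
after MOV r1, #16: r1=16
after MOV r5, #26: r5=26
after XOR r7, r3, r3: r7=39^39=0
after MUL r6, r6, r7: r6=16*0=0
after SUB r3, r6, #18: r3=0-18=-18
After step 8: r7 = 0.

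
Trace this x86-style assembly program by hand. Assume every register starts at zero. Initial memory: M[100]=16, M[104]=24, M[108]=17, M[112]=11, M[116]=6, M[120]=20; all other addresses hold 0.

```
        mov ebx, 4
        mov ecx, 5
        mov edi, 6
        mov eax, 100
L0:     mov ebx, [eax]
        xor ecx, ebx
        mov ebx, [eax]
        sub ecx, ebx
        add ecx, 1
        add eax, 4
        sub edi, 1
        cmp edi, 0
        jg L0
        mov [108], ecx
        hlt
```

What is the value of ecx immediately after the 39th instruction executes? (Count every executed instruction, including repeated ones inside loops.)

mov ebx, 4 → ebx=4
mov ecx, 5 → ecx=5
mov edi, 6 → edi=6
mov eax, 100 → eax=100
mov ebx, [eax] → ebx=M[100]=16
xor ecx, ebx → ecx=5^16=21
mov ebx, [eax] → ebx=M[100]=16
sub ecx, ebx → ecx=21-16=5
add ecx, 1 → ecx=5+1=6
add eax, 4 → eax=100+4=104
sub edi, 1 → edi=6-1=5
cmp edi, 0  (cmp 5,0)
jg L0: taken
mov ebx, [eax] → ebx=M[104]=24
xor ecx, ebx → ecx=6^24=30
mov ebx, [eax] → ebx=M[104]=24
sub ecx, ebx → ecx=30-24=6
add ecx, 1 → ecx=6+1=7
add eax, 4 → eax=104+4=108
sub edi, 1 → edi=5-1=4
cmp edi, 0  (cmp 4,0)
jg L0: taken
mov ebx, [eax] → ebx=M[108]=17
xor ecx, ebx → ecx=7^17=22
mov ebx, [eax] → ebx=M[108]=17
sub ecx, ebx → ecx=22-17=5
add ecx, 1 → ecx=5+1=6
add eax, 4 → eax=108+4=112
sub edi, 1 → edi=4-1=3
cmp edi, 0  (cmp 3,0)
jg L0: taken
mov ebx, [eax] → ebx=M[112]=11
xor ecx, ebx → ecx=6^11=13
mov ebx, [eax] → ebx=M[112]=11
sub ecx, ebx → ecx=13-11=2
add ecx, 1 → ecx=2+1=3
add eax, 4 → eax=112+4=116
sub edi, 1 → edi=3-1=2
cmp edi, 0  (cmp 2,0)
After step 39: ecx = 3.

3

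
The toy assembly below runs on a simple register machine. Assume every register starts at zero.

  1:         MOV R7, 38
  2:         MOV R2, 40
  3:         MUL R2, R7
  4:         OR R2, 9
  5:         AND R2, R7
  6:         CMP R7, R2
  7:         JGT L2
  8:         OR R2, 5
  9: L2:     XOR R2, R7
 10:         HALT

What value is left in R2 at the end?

after MOV R7, 38: R7=38
after MOV R2, 40: R2=40
after MUL R2, R7: R2=40*38=1520
after OR R2, 9: R2=1520|9=1529
after AND R2, R7: R2=1529&38=32
CMP R7, R2  (cmp 38,32)
JGT L2: taken
after XOR R2, R7: R2=32^38=6
halt.

6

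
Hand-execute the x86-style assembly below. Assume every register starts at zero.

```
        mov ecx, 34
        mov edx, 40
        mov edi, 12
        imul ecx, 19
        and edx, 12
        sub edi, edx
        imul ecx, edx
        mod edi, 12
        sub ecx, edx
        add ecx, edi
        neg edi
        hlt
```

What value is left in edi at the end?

after mov ecx, 34: ecx=34
after mov edx, 40: edx=40
after mov edi, 12: edi=12
after imul ecx, 19: ecx=34*19=646
after and edx, 12: edx=40&12=8
after sub edi, edx: edi=12-8=4
after imul ecx, edx: ecx=646*8=5168
after mod edi, 12: edi=4%12=4
after sub ecx, edx: ecx=5168-8=5160
after add ecx, edi: ecx=5160+4=5164
after neg edi: edi=-(4)=-4
halt.

-4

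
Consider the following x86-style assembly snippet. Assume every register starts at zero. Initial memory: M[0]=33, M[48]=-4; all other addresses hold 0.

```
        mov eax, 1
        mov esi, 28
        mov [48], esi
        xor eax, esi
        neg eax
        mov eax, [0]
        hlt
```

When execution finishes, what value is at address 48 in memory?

28

eax=1
esi=28
mov [48], esi → M[48]=28
eax=1^28=29
eax=-(29)=-29
eax=M[0]=33
halt.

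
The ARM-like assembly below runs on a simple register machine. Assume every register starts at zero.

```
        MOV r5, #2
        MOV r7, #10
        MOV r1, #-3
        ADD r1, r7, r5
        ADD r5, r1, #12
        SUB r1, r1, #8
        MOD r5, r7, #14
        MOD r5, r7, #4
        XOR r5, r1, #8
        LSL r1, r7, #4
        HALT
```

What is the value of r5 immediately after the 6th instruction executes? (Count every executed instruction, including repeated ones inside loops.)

after MOV r5, #2: r5=2
after MOV r7, #10: r7=10
after MOV r1, #-3: r1=-3
after ADD r1, r7, r5: r1=10+2=12
after ADD r5, r1, #12: r5=12+12=24
after SUB r1, r1, #8: r1=12-8=4
After step 6: r5 = 24.

24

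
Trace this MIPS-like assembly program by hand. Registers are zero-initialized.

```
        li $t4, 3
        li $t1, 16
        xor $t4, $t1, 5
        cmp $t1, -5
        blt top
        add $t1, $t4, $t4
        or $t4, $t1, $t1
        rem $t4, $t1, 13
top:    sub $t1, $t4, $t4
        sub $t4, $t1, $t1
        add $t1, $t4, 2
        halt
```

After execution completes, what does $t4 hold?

0

li $t4, 3 → $t4=3
li $t1, 16 → $t1=16
xor $t4, $t1, 5 → $t4=16^5=21
cmp $t1, -5  (cmp 16,-5)
blt top: not taken
add $t1, $t4, $t4 → $t1=21+21=42
or $t4, $t1, $t1 → $t4=42|42=42
rem $t4, $t1, 13 → $t4=42%13=3
sub $t1, $t4, $t4 → $t1=3-3=0
sub $t4, $t1, $t1 → $t4=0-0=0
add $t1, $t4, 2 → $t1=0+2=2
halt.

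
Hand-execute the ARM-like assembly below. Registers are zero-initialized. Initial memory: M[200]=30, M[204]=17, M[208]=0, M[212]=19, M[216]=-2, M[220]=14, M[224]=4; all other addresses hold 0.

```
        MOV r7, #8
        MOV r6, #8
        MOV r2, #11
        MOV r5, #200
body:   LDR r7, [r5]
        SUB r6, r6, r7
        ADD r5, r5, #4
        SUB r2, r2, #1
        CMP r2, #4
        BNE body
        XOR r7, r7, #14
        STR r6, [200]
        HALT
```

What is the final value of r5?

after MOV r7, #8: r7=8
after MOV r6, #8: r6=8
after MOV r2, #11: r2=11
after MOV r5, #200: r5=200
after LDR r7, [r5]: r7=M[200]=30
after SUB r6, r6, r7: r6=8-30=-22
after ADD r5, r5, #4: r5=200+4=204
after SUB r2, r2, #1: r2=11-1=10
CMP r2, #4  (cmp 10,4)
BNE body: taken
after LDR r7, [r5]: r7=M[204]=17
after SUB r6, r6, r7: r6=(-22)-17=-39
after ADD r5, r5, #4: r5=204+4=208
after SUB r2, r2, #1: r2=10-1=9
CMP r2, #4  (cmp 9,4)
BNE body: taken
after LDR r7, [r5]: r7=M[208]=0
after SUB r6, r6, r7: r6=(-39)-0=-39
after ADD r5, r5, #4: r5=208+4=212
after SUB r2, r2, #1: r2=9-1=8
CMP r2, #4  (cmp 8,4)
BNE body: taken
after LDR r7, [r5]: r7=M[212]=19
after SUB r6, r6, r7: r6=(-39)-19=-58
after ADD r5, r5, #4: r5=212+4=216
after SUB r2, r2, #1: r2=8-1=7
CMP r2, #4  (cmp 7,4)
BNE body: taken
after LDR r7, [r5]: r7=M[216]=-2
after SUB r6, r6, r7: r6=(-58)-(-2)=-56
after ADD r5, r5, #4: r5=216+4=220
after SUB r2, r2, #1: r2=7-1=6
CMP r2, #4  (cmp 6,4)
BNE body: taken
after LDR r7, [r5]: r7=M[220]=14
after SUB r6, r6, r7: r6=(-56)-14=-70
after ADD r5, r5, #4: r5=220+4=224
after SUB r2, r2, #1: r2=6-1=5
CMP r2, #4  (cmp 5,4)
BNE body: taken
after LDR r7, [r5]: r7=M[224]=4
after SUB r6, r6, r7: r6=(-70)-4=-74
after ADD r5, r5, #4: r5=224+4=228
after SUB r2, r2, #1: r2=5-1=4
CMP r2, #4  (cmp 4,4)
BNE body: not taken
after XOR r7, r7, #14: r7=4^14=10
STR r6, [200] → M[200]=-74
halt.

228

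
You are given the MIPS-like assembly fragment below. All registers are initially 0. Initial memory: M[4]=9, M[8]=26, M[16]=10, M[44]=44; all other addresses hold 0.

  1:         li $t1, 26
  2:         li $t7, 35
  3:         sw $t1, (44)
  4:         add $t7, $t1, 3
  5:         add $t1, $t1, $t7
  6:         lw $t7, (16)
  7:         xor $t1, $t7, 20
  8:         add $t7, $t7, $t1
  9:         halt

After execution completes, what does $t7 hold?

40

li $t1, 26 → $t1=26
li $t7, 35 → $t7=35
sw $t1, (44) → M[44]=26
add $t7, $t1, 3 → $t7=26+3=29
add $t1, $t1, $t7 → $t1=26+29=55
lw $t7, (16) → $t7=M[16]=10
xor $t1, $t7, 20 → $t1=10^20=30
add $t7, $t7, $t1 → $t7=10+30=40
halt.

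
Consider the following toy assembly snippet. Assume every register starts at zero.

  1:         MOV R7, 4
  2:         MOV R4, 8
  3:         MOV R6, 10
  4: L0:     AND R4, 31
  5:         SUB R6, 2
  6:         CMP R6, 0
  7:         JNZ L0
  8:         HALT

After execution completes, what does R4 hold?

MOV R7, 4 → R7=4
MOV R4, 8 → R4=8
MOV R6, 10 → R6=10
AND R4, 31 → R4=8&31=8
SUB R6, 2 → R6=10-2=8
CMP R6, 0  (cmp 8,0)
JNZ L0: taken
AND R4, 31 → R4=8&31=8
SUB R6, 2 → R6=8-2=6
CMP R6, 0  (cmp 6,0)
JNZ L0: taken
AND R4, 31 → R4=8&31=8
SUB R6, 2 → R6=6-2=4
CMP R6, 0  (cmp 4,0)
JNZ L0: taken
AND R4, 31 → R4=8&31=8
SUB R6, 2 → R6=4-2=2
CMP R6, 0  (cmp 2,0)
JNZ L0: taken
AND R4, 31 → R4=8&31=8
SUB R6, 2 → R6=2-2=0
CMP R6, 0  (cmp 0,0)
JNZ L0: not taken
halt.

8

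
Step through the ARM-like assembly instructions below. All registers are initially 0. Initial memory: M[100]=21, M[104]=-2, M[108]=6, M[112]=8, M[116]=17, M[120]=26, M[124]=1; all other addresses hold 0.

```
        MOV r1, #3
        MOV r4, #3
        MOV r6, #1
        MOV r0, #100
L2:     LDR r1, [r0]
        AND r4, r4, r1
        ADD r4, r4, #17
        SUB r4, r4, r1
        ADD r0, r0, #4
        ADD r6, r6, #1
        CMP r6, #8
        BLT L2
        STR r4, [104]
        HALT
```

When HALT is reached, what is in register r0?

MOV r1, #3 → r1=3
MOV r4, #3 → r4=3
MOV r6, #1 → r6=1
MOV r0, #100 → r0=100
LDR r1, [r0] → r1=M[100]=21
AND r4, r4, r1 → r4=3&21=1
ADD r4, r4, #17 → r4=1+17=18
SUB r4, r4, r1 → r4=18-21=-3
ADD r0, r0, #4 → r0=100+4=104
ADD r6, r6, #1 → r6=1+1=2
CMP r6, #8  (cmp 2,8)
BLT L2: taken
LDR r1, [r0] → r1=M[104]=-2
AND r4, r4, r1 → r4=(-3)&(-2)=-4
ADD r4, r4, #17 → r4=(-4)+17=13
SUB r4, r4, r1 → r4=13-(-2)=15
ADD r0, r0, #4 → r0=104+4=108
ADD r6, r6, #1 → r6=2+1=3
CMP r6, #8  (cmp 3,8)
BLT L2: taken
LDR r1, [r0] → r1=M[108]=6
AND r4, r4, r1 → r4=15&6=6
ADD r4, r4, #17 → r4=6+17=23
SUB r4, r4, r1 → r4=23-6=17
ADD r0, r0, #4 → r0=108+4=112
ADD r6, r6, #1 → r6=3+1=4
CMP r6, #8  (cmp 4,8)
BLT L2: taken
LDR r1, [r0] → r1=M[112]=8
AND r4, r4, r1 → r4=17&8=0
ADD r4, r4, #17 → r4=0+17=17
SUB r4, r4, r1 → r4=17-8=9
ADD r0, r0, #4 → r0=112+4=116
ADD r6, r6, #1 → r6=4+1=5
CMP r6, #8  (cmp 5,8)
BLT L2: taken
LDR r1, [r0] → r1=M[116]=17
AND r4, r4, r1 → r4=9&17=1
ADD r4, r4, #17 → r4=1+17=18
SUB r4, r4, r1 → r4=18-17=1
ADD r0, r0, #4 → r0=116+4=120
ADD r6, r6, #1 → r6=5+1=6
CMP r6, #8  (cmp 6,8)
BLT L2: taken
LDR r1, [r0] → r1=M[120]=26
AND r4, r4, r1 → r4=1&26=0
ADD r4, r4, #17 → r4=0+17=17
SUB r4, r4, r1 → r4=17-26=-9
ADD r0, r0, #4 → r0=120+4=124
ADD r6, r6, #1 → r6=6+1=7
CMP r6, #8  (cmp 7,8)
BLT L2: taken
LDR r1, [r0] → r1=M[124]=1
AND r4, r4, r1 → r4=(-9)&1=1
ADD r4, r4, #17 → r4=1+17=18
SUB r4, r4, r1 → r4=18-1=17
ADD r0, r0, #4 → r0=124+4=128
ADD r6, r6, #1 → r6=7+1=8
CMP r6, #8  (cmp 8,8)
BLT L2: not taken
STR r4, [104] → M[104]=17
halt.

128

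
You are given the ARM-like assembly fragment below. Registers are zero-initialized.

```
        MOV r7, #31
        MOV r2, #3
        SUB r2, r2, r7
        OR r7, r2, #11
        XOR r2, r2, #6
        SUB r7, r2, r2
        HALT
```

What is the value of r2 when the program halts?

-30

after MOV r7, #31: r7=31
after MOV r2, #3: r2=3
after SUB r2, r2, r7: r2=3-31=-28
after OR r7, r2, #11: r7=(-28)|11=-17
after XOR r2, r2, #6: r2=(-28)^6=-30
after SUB r7, r2, r2: r7=(-30)-(-30)=0
halt.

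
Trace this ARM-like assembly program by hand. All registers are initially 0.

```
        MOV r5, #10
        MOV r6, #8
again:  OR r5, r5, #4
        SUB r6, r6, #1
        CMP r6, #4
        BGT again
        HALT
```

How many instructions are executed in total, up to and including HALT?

MOV r5, #10 → r5=10
MOV r6, #8 → r6=8
OR r5, r5, #4 → r5=10|4=14
SUB r6, r6, #1 → r6=8-1=7
CMP r6, #4  (cmp 7,4)
BGT again: taken
OR r5, r5, #4 → r5=14|4=14
SUB r6, r6, #1 → r6=7-1=6
CMP r6, #4  (cmp 6,4)
BGT again: taken
OR r5, r5, #4 → r5=14|4=14
SUB r6, r6, #1 → r6=6-1=5
CMP r6, #4  (cmp 5,4)
BGT again: taken
OR r5, r5, #4 → r5=14|4=14
SUB r6, r6, #1 → r6=5-1=4
CMP r6, #4  (cmp 4,4)
BGT again: not taken
halt.
Total executed instructions: 19.

19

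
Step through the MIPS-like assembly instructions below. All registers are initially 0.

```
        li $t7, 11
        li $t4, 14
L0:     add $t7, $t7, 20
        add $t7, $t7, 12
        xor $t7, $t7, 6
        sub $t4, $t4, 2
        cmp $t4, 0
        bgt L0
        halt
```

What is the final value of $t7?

237

after li $t7, 11: $t7=11
after li $t4, 14: $t4=14
after add $t7, $t7, 20: $t7=11+20=31
after add $t7, $t7, 12: $t7=31+12=43
after xor $t7, $t7, 6: $t7=43^6=45
after sub $t4, $t4, 2: $t4=14-2=12
cmp $t4, 0  (cmp 12,0)
bgt L0: taken
after add $t7, $t7, 20: $t7=45+20=65
after add $t7, $t7, 12: $t7=65+12=77
after xor $t7, $t7, 6: $t7=77^6=75
after sub $t4, $t4, 2: $t4=12-2=10
cmp $t4, 0  (cmp 10,0)
bgt L0: taken
after add $t7, $t7, 20: $t7=75+20=95
after add $t7, $t7, 12: $t7=95+12=107
after xor $t7, $t7, 6: $t7=107^6=109
after sub $t4, $t4, 2: $t4=10-2=8
cmp $t4, 0  (cmp 8,0)
bgt L0: taken
after add $t7, $t7, 20: $t7=109+20=129
after add $t7, $t7, 12: $t7=129+12=141
after xor $t7, $t7, 6: $t7=141^6=139
after sub $t4, $t4, 2: $t4=8-2=6
cmp $t4, 0  (cmp 6,0)
bgt L0: taken
after add $t7, $t7, 20: $t7=139+20=159
after add $t7, $t7, 12: $t7=159+12=171
after xor $t7, $t7, 6: $t7=171^6=173
after sub $t4, $t4, 2: $t4=6-2=4
cmp $t4, 0  (cmp 4,0)
bgt L0: taken
after add $t7, $t7, 20: $t7=173+20=193
after add $t7, $t7, 12: $t7=193+12=205
after xor $t7, $t7, 6: $t7=205^6=203
after sub $t4, $t4, 2: $t4=4-2=2
cmp $t4, 0  (cmp 2,0)
bgt L0: taken
after add $t7, $t7, 20: $t7=203+20=223
after add $t7, $t7, 12: $t7=223+12=235
after xor $t7, $t7, 6: $t7=235^6=237
after sub $t4, $t4, 2: $t4=2-2=0
cmp $t4, 0  (cmp 0,0)
bgt L0: not taken
halt.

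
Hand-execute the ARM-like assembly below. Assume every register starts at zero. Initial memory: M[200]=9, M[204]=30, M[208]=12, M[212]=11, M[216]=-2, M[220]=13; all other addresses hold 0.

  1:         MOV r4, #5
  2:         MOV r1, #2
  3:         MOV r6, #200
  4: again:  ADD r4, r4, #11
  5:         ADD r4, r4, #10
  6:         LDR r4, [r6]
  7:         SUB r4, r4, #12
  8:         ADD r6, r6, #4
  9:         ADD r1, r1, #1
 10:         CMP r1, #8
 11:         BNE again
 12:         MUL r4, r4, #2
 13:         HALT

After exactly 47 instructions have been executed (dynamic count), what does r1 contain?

r4=5
r1=2
r6=200
r4=5+11=16
r4=16+10=26
r4=M[200]=9
r4=9-12=-3
r6=200+4=204
r1=2+1=3
CMP r1, #8  (cmp 3,8)
BNE again: taken
r4=(-3)+11=8
r4=8+10=18
r4=M[204]=30
r4=30-12=18
r6=204+4=208
r1=3+1=4
CMP r1, #8  (cmp 4,8)
BNE again: taken
r4=18+11=29
r4=29+10=39
r4=M[208]=12
r4=12-12=0
r6=208+4=212
r1=4+1=5
CMP r1, #8  (cmp 5,8)
BNE again: taken
r4=0+11=11
r4=11+10=21
r4=M[212]=11
r4=11-12=-1
r6=212+4=216
r1=5+1=6
CMP r1, #8  (cmp 6,8)
BNE again: taken
r4=(-1)+11=10
r4=10+10=20
r4=M[216]=-2
r4=(-2)-12=-14
r6=216+4=220
r1=6+1=7
CMP r1, #8  (cmp 7,8)
BNE again: taken
r4=(-14)+11=-3
r4=(-3)+10=7
r4=M[220]=13
r4=13-12=1
After step 47: r1 = 7.

7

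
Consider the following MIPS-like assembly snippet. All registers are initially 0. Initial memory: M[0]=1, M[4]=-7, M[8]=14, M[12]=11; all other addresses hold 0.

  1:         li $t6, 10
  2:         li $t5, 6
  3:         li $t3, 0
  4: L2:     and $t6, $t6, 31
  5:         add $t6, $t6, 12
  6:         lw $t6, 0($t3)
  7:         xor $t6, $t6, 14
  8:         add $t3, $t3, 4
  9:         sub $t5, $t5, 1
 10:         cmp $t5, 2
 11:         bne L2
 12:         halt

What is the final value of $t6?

after li $t6, 10: $t6=10
after li $t5, 6: $t5=6
after li $t3, 0: $t3=0
after and $t6, $t6, 31: $t6=10&31=10
after add $t6, $t6, 12: $t6=10+12=22
after lw $t6, 0($t3): $t6=M[0]=1
after xor $t6, $t6, 14: $t6=1^14=15
after add $t3, $t3, 4: $t3=0+4=4
after sub $t5, $t5, 1: $t5=6-1=5
cmp $t5, 2  (cmp 5,2)
bne L2: taken
after and $t6, $t6, 31: $t6=15&31=15
after add $t6, $t6, 12: $t6=15+12=27
after lw $t6, 0($t3): $t6=M[4]=-7
after xor $t6, $t6, 14: $t6=(-7)^14=-9
after add $t3, $t3, 4: $t3=4+4=8
after sub $t5, $t5, 1: $t5=5-1=4
cmp $t5, 2  (cmp 4,2)
bne L2: taken
after and $t6, $t6, 31: $t6=(-9)&31=23
after add $t6, $t6, 12: $t6=23+12=35
after lw $t6, 0($t3): $t6=M[8]=14
after xor $t6, $t6, 14: $t6=14^14=0
after add $t3, $t3, 4: $t3=8+4=12
after sub $t5, $t5, 1: $t5=4-1=3
cmp $t5, 2  (cmp 3,2)
bne L2: taken
after and $t6, $t6, 31: $t6=0&31=0
after add $t6, $t6, 12: $t6=0+12=12
after lw $t6, 0($t3): $t6=M[12]=11
after xor $t6, $t6, 14: $t6=11^14=5
after add $t3, $t3, 4: $t3=12+4=16
after sub $t5, $t5, 1: $t5=3-1=2
cmp $t5, 2  (cmp 2,2)
bne L2: not taken
halt.

5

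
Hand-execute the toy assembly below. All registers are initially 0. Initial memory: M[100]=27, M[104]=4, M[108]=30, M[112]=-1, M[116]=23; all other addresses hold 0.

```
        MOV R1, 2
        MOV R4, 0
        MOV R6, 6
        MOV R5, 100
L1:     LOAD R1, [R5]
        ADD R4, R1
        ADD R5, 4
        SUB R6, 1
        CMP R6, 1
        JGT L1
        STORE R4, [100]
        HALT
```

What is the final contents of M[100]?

R1=2
R4=0
R6=6
R5=100
R1=M[100]=27
R4=0+27=27
R5=100+4=104
R6=6-1=5
CMP R6, 1  (cmp 5,1)
JGT L1: taken
R1=M[104]=4
R4=27+4=31
R5=104+4=108
R6=5-1=4
CMP R6, 1  (cmp 4,1)
JGT L1: taken
R1=M[108]=30
R4=31+30=61
R5=108+4=112
R6=4-1=3
CMP R6, 1  (cmp 3,1)
JGT L1: taken
R1=M[112]=-1
R4=61+(-1)=60
R5=112+4=116
R6=3-1=2
CMP R6, 1  (cmp 2,1)
JGT L1: taken
R1=M[116]=23
R4=60+23=83
R5=116+4=120
R6=2-1=1
CMP R6, 1  (cmp 1,1)
JGT L1: not taken
STORE R4, [100] → M[100]=83
halt.

83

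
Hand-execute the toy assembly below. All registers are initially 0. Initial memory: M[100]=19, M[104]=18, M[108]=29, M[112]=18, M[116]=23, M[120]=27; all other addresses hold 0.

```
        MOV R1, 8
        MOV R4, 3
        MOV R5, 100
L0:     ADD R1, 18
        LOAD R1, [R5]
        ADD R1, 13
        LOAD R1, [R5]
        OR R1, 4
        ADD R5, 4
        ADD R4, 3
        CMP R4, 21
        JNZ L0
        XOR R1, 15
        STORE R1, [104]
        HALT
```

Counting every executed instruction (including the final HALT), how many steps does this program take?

60

MOV R1, 8 → R1=8
MOV R4, 3 → R4=3
MOV R5, 100 → R5=100
ADD R1, 18 → R1=8+18=26
LOAD R1, [R5] → R1=M[100]=19
ADD R1, 13 → R1=19+13=32
LOAD R1, [R5] → R1=M[100]=19
OR R1, 4 → R1=19|4=23
ADD R5, 4 → R5=100+4=104
ADD R4, 3 → R4=3+3=6
CMP R4, 21  (cmp 6,21)
JNZ L0: taken
ADD R1, 18 → R1=23+18=41
LOAD R1, [R5] → R1=M[104]=18
ADD R1, 13 → R1=18+13=31
LOAD R1, [R5] → R1=M[104]=18
OR R1, 4 → R1=18|4=22
ADD R5, 4 → R5=104+4=108
ADD R4, 3 → R4=6+3=9
CMP R4, 21  (cmp 9,21)
JNZ L0: taken
ADD R1, 18 → R1=22+18=40
LOAD R1, [R5] → R1=M[108]=29
ADD R1, 13 → R1=29+13=42
LOAD R1, [R5] → R1=M[108]=29
OR R1, 4 → R1=29|4=29
ADD R5, 4 → R5=108+4=112
ADD R4, 3 → R4=9+3=12
CMP R4, 21  (cmp 12,21)
JNZ L0: taken
ADD R1, 18 → R1=29+18=47
LOAD R1, [R5] → R1=M[112]=18
ADD R1, 13 → R1=18+13=31
LOAD R1, [R5] → R1=M[112]=18
OR R1, 4 → R1=18|4=22
ADD R5, 4 → R5=112+4=116
ADD R4, 3 → R4=12+3=15
CMP R4, 21  (cmp 15,21)
JNZ L0: taken
ADD R1, 18 → R1=22+18=40
LOAD R1, [R5] → R1=M[116]=23
ADD R1, 13 → R1=23+13=36
LOAD R1, [R5] → R1=M[116]=23
OR R1, 4 → R1=23|4=23
ADD R5, 4 → R5=116+4=120
ADD R4, 3 → R4=15+3=18
CMP R4, 21  (cmp 18,21)
JNZ L0: taken
ADD R1, 18 → R1=23+18=41
LOAD R1, [R5] → R1=M[120]=27
ADD R1, 13 → R1=27+13=40
LOAD R1, [R5] → R1=M[120]=27
OR R1, 4 → R1=27|4=31
ADD R5, 4 → R5=120+4=124
ADD R4, 3 → R4=18+3=21
CMP R4, 21  (cmp 21,21)
JNZ L0: not taken
XOR R1, 15 → R1=31^15=16
STORE R1, [104] → M[104]=16
halt.
Total executed instructions: 60.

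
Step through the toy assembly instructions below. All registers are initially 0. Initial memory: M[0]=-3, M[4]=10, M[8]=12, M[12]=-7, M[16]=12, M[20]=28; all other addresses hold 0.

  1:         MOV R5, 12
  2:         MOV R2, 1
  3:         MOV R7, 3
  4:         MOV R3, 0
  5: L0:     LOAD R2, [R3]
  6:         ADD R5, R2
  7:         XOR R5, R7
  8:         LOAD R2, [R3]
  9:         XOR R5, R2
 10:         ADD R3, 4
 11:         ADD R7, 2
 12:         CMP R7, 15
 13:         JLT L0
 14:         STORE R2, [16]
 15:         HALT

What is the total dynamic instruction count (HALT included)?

after MOV R5, 12: R5=12
after MOV R2, 1: R2=1
after MOV R7, 3: R7=3
after MOV R3, 0: R3=0
after LOAD R2, [R3]: R2=M[0]=-3
after ADD R5, R2: R5=12+(-3)=9
after XOR R5, R7: R5=9^3=10
after LOAD R2, [R3]: R2=M[0]=-3
after XOR R5, R2: R5=10^(-3)=-9
after ADD R3, 4: R3=0+4=4
after ADD R7, 2: R7=3+2=5
CMP R7, 15  (cmp 5,15)
JLT L0: taken
after LOAD R2, [R3]: R2=M[4]=10
after ADD R5, R2: R5=(-9)+10=1
after XOR R5, R7: R5=1^5=4
after LOAD R2, [R3]: R2=M[4]=10
after XOR R5, R2: R5=4^10=14
after ADD R3, 4: R3=4+4=8
after ADD R7, 2: R7=5+2=7
CMP R7, 15  (cmp 7,15)
JLT L0: taken
after LOAD R2, [R3]: R2=M[8]=12
after ADD R5, R2: R5=14+12=26
after XOR R5, R7: R5=26^7=29
after LOAD R2, [R3]: R2=M[8]=12
after XOR R5, R2: R5=29^12=17
after ADD R3, 4: R3=8+4=12
after ADD R7, 2: R7=7+2=9
CMP R7, 15  (cmp 9,15)
JLT L0: taken
after LOAD R2, [R3]: R2=M[12]=-7
after ADD R5, R2: R5=17+(-7)=10
after XOR R5, R7: R5=10^9=3
after LOAD R2, [R3]: R2=M[12]=-7
after XOR R5, R2: R5=3^(-7)=-6
after ADD R3, 4: R3=12+4=16
after ADD R7, 2: R7=9+2=11
CMP R7, 15  (cmp 11,15)
JLT L0: taken
after LOAD R2, [R3]: R2=M[16]=12
after ADD R5, R2: R5=(-6)+12=6
after XOR R5, R7: R5=6^11=13
after LOAD R2, [R3]: R2=M[16]=12
after XOR R5, R2: R5=13^12=1
after ADD R3, 4: R3=16+4=20
after ADD R7, 2: R7=11+2=13
CMP R7, 15  (cmp 13,15)
JLT L0: taken
after LOAD R2, [R3]: R2=M[20]=28
after ADD R5, R2: R5=1+28=29
after XOR R5, R7: R5=29^13=16
after LOAD R2, [R3]: R2=M[20]=28
after XOR R5, R2: R5=16^28=12
after ADD R3, 4: R3=20+4=24
after ADD R7, 2: R7=13+2=15
CMP R7, 15  (cmp 15,15)
JLT L0: not taken
STORE R2, [16] → M[16]=28
halt.
Total executed instructions: 60.

60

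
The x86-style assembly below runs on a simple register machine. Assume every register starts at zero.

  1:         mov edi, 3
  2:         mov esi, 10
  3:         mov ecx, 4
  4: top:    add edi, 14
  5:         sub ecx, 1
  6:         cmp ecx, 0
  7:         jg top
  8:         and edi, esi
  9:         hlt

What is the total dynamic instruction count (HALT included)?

after mov edi, 3: edi=3
after mov esi, 10: esi=10
after mov ecx, 4: ecx=4
after add edi, 14: edi=3+14=17
after sub ecx, 1: ecx=4-1=3
cmp ecx, 0  (cmp 3,0)
jg top: taken
after add edi, 14: edi=17+14=31
after sub ecx, 1: ecx=3-1=2
cmp ecx, 0  (cmp 2,0)
jg top: taken
after add edi, 14: edi=31+14=45
after sub ecx, 1: ecx=2-1=1
cmp ecx, 0  (cmp 1,0)
jg top: taken
after add edi, 14: edi=45+14=59
after sub ecx, 1: ecx=1-1=0
cmp ecx, 0  (cmp 0,0)
jg top: not taken
after and edi, esi: edi=59&10=10
halt.
Total executed instructions: 21.

21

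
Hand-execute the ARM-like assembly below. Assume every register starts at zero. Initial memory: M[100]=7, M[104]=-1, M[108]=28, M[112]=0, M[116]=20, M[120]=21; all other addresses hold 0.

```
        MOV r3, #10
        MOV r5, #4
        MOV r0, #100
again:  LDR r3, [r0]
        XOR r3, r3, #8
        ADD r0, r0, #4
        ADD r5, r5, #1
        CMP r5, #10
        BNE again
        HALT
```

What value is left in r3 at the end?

29

after MOV r3, #10: r3=10
after MOV r5, #4: r5=4
after MOV r0, #100: r0=100
after LDR r3, [r0]: r3=M[100]=7
after XOR r3, r3, #8: r3=7^8=15
after ADD r0, r0, #4: r0=100+4=104
after ADD r5, r5, #1: r5=4+1=5
CMP r5, #10  (cmp 5,10)
BNE again: taken
after LDR r3, [r0]: r3=M[104]=-1
after XOR r3, r3, #8: r3=(-1)^8=-9
after ADD r0, r0, #4: r0=104+4=108
after ADD r5, r5, #1: r5=5+1=6
CMP r5, #10  (cmp 6,10)
BNE again: taken
after LDR r3, [r0]: r3=M[108]=28
after XOR r3, r3, #8: r3=28^8=20
after ADD r0, r0, #4: r0=108+4=112
after ADD r5, r5, #1: r5=6+1=7
CMP r5, #10  (cmp 7,10)
BNE again: taken
after LDR r3, [r0]: r3=M[112]=0
after XOR r3, r3, #8: r3=0^8=8
after ADD r0, r0, #4: r0=112+4=116
after ADD r5, r5, #1: r5=7+1=8
CMP r5, #10  (cmp 8,10)
BNE again: taken
after LDR r3, [r0]: r3=M[116]=20
after XOR r3, r3, #8: r3=20^8=28
after ADD r0, r0, #4: r0=116+4=120
after ADD r5, r5, #1: r5=8+1=9
CMP r5, #10  (cmp 9,10)
BNE again: taken
after LDR r3, [r0]: r3=M[120]=21
after XOR r3, r3, #8: r3=21^8=29
after ADD r0, r0, #4: r0=120+4=124
after ADD r5, r5, #1: r5=9+1=10
CMP r5, #10  (cmp 10,10)
BNE again: not taken
halt.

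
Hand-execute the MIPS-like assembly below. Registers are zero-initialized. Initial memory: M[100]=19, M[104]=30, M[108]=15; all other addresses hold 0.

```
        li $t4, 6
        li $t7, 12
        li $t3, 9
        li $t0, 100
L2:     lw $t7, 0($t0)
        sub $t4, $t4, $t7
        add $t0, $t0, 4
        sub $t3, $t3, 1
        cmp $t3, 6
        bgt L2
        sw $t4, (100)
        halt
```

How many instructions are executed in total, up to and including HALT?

24

$t4=6
$t7=12
$t3=9
$t0=100
$t7=M[100]=19
$t4=6-19=-13
$t0=100+4=104
$t3=9-1=8
cmp $t3, 6  (cmp 8,6)
bgt L2: taken
$t7=M[104]=30
$t4=(-13)-30=-43
$t0=104+4=108
$t3=8-1=7
cmp $t3, 6  (cmp 7,6)
bgt L2: taken
$t7=M[108]=15
$t4=(-43)-15=-58
$t0=108+4=112
$t3=7-1=6
cmp $t3, 6  (cmp 6,6)
bgt L2: not taken
sw $t4, (100) → M[100]=-58
halt.
Total executed instructions: 24.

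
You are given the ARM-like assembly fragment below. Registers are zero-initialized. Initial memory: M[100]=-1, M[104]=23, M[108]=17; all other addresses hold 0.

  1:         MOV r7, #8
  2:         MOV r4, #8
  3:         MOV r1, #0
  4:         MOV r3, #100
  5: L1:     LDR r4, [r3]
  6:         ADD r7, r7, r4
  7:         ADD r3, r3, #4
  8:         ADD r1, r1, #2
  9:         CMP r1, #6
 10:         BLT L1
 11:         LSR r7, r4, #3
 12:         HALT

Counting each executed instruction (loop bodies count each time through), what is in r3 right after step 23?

r7=8
r4=8
r1=0
r3=100
r4=M[100]=-1
r7=8+(-1)=7
r3=100+4=104
r1=0+2=2
CMP r1, #6  (cmp 2,6)
BLT L1: taken
r4=M[104]=23
r7=7+23=30
r3=104+4=108
r1=2+2=4
CMP r1, #6  (cmp 4,6)
BLT L1: taken
r4=M[108]=17
r7=30+17=47
r3=108+4=112
r1=4+2=6
CMP r1, #6  (cmp 6,6)
BLT L1: not taken
r7=17>>3=2
After step 23: r3 = 112.

112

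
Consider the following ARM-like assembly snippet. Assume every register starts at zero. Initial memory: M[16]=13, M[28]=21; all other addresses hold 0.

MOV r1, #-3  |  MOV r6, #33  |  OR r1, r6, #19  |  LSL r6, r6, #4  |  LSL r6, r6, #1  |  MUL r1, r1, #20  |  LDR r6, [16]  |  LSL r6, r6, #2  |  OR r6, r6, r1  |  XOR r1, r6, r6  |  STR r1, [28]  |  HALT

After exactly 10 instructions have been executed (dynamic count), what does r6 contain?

1020

r1=-3
r6=33
r1=33|19=51
r6=33<<4=528
r6=528<<1=1056
r1=51*20=1020
r6=M[16]=13
r6=13<<2=52
r6=52|1020=1020
r1=1020^1020=0
After step 10: r6 = 1020.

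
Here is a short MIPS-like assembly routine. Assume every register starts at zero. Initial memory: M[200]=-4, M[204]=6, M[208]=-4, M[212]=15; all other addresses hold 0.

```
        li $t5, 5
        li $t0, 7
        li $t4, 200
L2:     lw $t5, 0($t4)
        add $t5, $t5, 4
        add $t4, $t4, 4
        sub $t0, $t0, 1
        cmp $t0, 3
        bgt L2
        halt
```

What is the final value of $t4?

216

$t5=5
$t0=7
$t4=200
$t5=M[200]=-4
$t5=(-4)+4=0
$t4=200+4=204
$t0=7-1=6
cmp $t0, 3  (cmp 6,3)
bgt L2: taken
$t5=M[204]=6
$t5=6+4=10
$t4=204+4=208
$t0=6-1=5
cmp $t0, 3  (cmp 5,3)
bgt L2: taken
$t5=M[208]=-4
$t5=(-4)+4=0
$t4=208+4=212
$t0=5-1=4
cmp $t0, 3  (cmp 4,3)
bgt L2: taken
$t5=M[212]=15
$t5=15+4=19
$t4=212+4=216
$t0=4-1=3
cmp $t0, 3  (cmp 3,3)
bgt L2: not taken
halt.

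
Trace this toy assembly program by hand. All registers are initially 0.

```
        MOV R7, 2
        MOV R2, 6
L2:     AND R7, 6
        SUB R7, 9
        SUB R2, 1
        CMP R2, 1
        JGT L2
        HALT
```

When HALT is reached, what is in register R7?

after MOV R7, 2: R7=2
after MOV R2, 6: R2=6
after AND R7, 6: R7=2&6=2
after SUB R7, 9: R7=2-9=-7
after SUB R2, 1: R2=6-1=5
CMP R2, 1  (cmp 5,1)
JGT L2: taken
after AND R7, 6: R7=(-7)&6=0
after SUB R7, 9: R7=0-9=-9
after SUB R2, 1: R2=5-1=4
CMP R2, 1  (cmp 4,1)
JGT L2: taken
after AND R7, 6: R7=(-9)&6=6
after SUB R7, 9: R7=6-9=-3
after SUB R2, 1: R2=4-1=3
CMP R2, 1  (cmp 3,1)
JGT L2: taken
after AND R7, 6: R7=(-3)&6=4
after SUB R7, 9: R7=4-9=-5
after SUB R2, 1: R2=3-1=2
CMP R2, 1  (cmp 2,1)
JGT L2: taken
after AND R7, 6: R7=(-5)&6=2
after SUB R7, 9: R7=2-9=-7
after SUB R2, 1: R2=2-1=1
CMP R2, 1  (cmp 1,1)
JGT L2: not taken
halt.

-7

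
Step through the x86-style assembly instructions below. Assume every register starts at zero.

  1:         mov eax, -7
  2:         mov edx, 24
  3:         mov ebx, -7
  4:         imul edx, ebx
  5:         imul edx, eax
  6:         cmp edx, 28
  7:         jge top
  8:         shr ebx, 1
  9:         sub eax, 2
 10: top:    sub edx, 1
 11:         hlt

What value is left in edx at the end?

1175

after mov eax, -7: eax=-7
after mov edx, 24: edx=24
after mov ebx, -7: ebx=-7
after imul edx, ebx: edx=24*(-7)=-168
after imul edx, eax: edx=(-168)*(-7)=1176
cmp edx, 28  (cmp 1176,28)
jge top: taken
after sub edx, 1: edx=1176-1=1175
halt.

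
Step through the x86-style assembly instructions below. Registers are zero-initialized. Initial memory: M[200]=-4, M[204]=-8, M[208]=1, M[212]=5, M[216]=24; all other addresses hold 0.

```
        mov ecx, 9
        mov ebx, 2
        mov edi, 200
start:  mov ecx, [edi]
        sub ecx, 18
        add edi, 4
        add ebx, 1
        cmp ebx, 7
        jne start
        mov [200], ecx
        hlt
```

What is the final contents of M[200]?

mov ecx, 9 → ecx=9
mov ebx, 2 → ebx=2
mov edi, 200 → edi=200
mov ecx, [edi] → ecx=M[200]=-4
sub ecx, 18 → ecx=(-4)-18=-22
add edi, 4 → edi=200+4=204
add ebx, 1 → ebx=2+1=3
cmp ebx, 7  (cmp 3,7)
jne start: taken
mov ecx, [edi] → ecx=M[204]=-8
sub ecx, 18 → ecx=(-8)-18=-26
add edi, 4 → edi=204+4=208
add ebx, 1 → ebx=3+1=4
cmp ebx, 7  (cmp 4,7)
jne start: taken
mov ecx, [edi] → ecx=M[208]=1
sub ecx, 18 → ecx=1-18=-17
add edi, 4 → edi=208+4=212
add ebx, 1 → ebx=4+1=5
cmp ebx, 7  (cmp 5,7)
jne start: taken
mov ecx, [edi] → ecx=M[212]=5
sub ecx, 18 → ecx=5-18=-13
add edi, 4 → edi=212+4=216
add ebx, 1 → ebx=5+1=6
cmp ebx, 7  (cmp 6,7)
jne start: taken
mov ecx, [edi] → ecx=M[216]=24
sub ecx, 18 → ecx=24-18=6
add edi, 4 → edi=216+4=220
add ebx, 1 → ebx=6+1=7
cmp ebx, 7  (cmp 7,7)
jne start: not taken
mov [200], ecx → M[200]=6
halt.

6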